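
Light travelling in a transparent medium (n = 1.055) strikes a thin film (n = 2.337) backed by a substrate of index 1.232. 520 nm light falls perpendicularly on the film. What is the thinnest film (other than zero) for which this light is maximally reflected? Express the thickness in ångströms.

At the upper boundary (n = 1.055 to n = 2.337) the reflected ray undergoes a half-wave phase shift.
At the lower boundary (n = 2.337 to n = 1.232) the reflected ray undergoes no phase shift.
The two reflections differ by half a wavelength.
So the condition for constructive reflection is 2 n t = (m + ½) λ.
Minimum at m = 0: t = λ / (4 n) = 520 / (4 × 2.337) = 55.6 nm.

556 Å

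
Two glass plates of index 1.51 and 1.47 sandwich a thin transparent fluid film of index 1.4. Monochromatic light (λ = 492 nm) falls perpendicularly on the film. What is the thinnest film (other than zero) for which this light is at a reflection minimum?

176 nm

Top surface (1.51 → 1.4): reflection off a lower-index medium gives no phase shift.
At the lower boundary (n = 1.4 to n = 1.47) the reflected ray undergoes a half-wave phase shift.
Exactly one π shift → a net half-wave offset.
So the condition for destructive reflection is 2 n t = m λ.
Minimum nonzero at m = 1: t = λ / (2 n) = 492 / (2 × 1.4) = 176 nm.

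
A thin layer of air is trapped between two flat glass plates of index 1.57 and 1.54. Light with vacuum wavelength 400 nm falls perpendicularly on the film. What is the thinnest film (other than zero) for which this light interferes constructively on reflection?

100 nm

Ray reflecting at the top interface goes from n = 1.57 toward n = 1.0: no phase shift.
At the lower boundary (n = 1.0 to n = 1.54) the reflected ray undergoes a half-wave phase shift.
Exactly one π shift → a net half-wave offset.
So the condition for constructive reflection is 2 n t = (m + ½) λ.
Minimum at m = 0: t = λ / (4 n) = 400 / (4 × 1.0) = 100 nm.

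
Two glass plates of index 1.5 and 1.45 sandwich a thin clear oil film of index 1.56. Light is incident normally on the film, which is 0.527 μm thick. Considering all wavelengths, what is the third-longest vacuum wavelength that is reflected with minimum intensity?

Ray reflecting at the top interface goes from n = 1.5 toward n = 1.56: a half-wave phase shift.
Ray reflecting at the bottom interface goes from n = 1.56 toward n = 1.45: no phase shift.
Net: one phase inversion between the two reflected rays.
With one net inversion, destructive interference in reflection requires 2 n t = m λ.
λ = 2 n t / m. The third-longest wavelength is m = 3: λ = 2 × 1.56 × 527 / 3.00 = 548 nm.

548 nm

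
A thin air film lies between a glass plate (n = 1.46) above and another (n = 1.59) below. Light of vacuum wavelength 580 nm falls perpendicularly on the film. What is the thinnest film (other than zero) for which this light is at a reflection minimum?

290 nm

Top surface (1.46 → 1.0): reflection off a lower-index medium gives no phase shift.
Ray reflecting at the bottom interface goes from n = 1.0 toward n = 1.59: a half-wave phase shift.
Exactly one π shift → a net half-wave offset.
With one net inversion, destructive interference in reflection requires 2 n t = m λ.
Minimum nonzero at m = 1: t = λ / (2 n) = 580 / (2 × 1.0) = 290 nm.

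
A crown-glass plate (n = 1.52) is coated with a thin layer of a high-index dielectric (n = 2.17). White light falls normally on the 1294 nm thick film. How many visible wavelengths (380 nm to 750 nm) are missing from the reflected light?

7

At the upper boundary (n = 1.0 to n = 2.17) the reflected ray undergoes a half-wave phase shift.
Bottom surface (2.17 → 1.52): reflection off a lower-index medium gives no phase shift.
Exactly one π shift → a net half-wave offset.
With one net inversion, destructive interference in reflection requires 2 n t = m λ.
λ = 2 n t / m = 5616 / m nm.
m=7: 802 nm (IR); m=8: 702 nm (visible); m=9: 624 nm (visible); m=10: 562 nm (visible); m=11: 511 nm (visible); m=12: 468 nm (visible); m=13: 432 nm (visible); m=14: 401 nm (visible); m=15: 374 nm (UV).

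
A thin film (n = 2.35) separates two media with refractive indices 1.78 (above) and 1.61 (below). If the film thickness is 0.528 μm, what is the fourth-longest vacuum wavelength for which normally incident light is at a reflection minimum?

620 nm

Ray reflecting at the top interface goes from n = 1.78 toward n = 2.35: a half-wave phase shift.
Ray reflecting at the bottom interface goes from n = 2.35 toward n = 1.61: no phase shift.
The two reflections differ by half a wavelength.
For minimum reflection here: 2 n t = m λ.
λ = 2 n t / m. The fourth-longest wavelength is m = 4: λ = 2 × 2.35 × 528 / 4.00 = 620 nm.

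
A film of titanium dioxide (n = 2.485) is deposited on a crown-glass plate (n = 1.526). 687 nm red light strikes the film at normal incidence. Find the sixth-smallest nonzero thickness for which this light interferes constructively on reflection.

Top surface (1.0 → 2.485): reflection off a higher-index medium gives a half-wave phase shift.
Ray reflecting at the bottom interface goes from n = 2.485 toward n = 1.526: no phase shift.
The two reflections differ by half a wavelength.
For maximum reflection here: 2 n t = (m + ½) λ.
The sixth-smallest nonzero thickness corresponds to m = 5: t = (m + ½) λ / (2 n) = 5.50 × 687 / (2 × 2.485) = 760 nm.

760 nm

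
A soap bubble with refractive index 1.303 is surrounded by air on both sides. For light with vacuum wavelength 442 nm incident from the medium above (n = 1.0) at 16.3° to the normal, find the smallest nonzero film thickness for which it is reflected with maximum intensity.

Ray reflecting at the top interface goes from n = 1.0 toward n = 1.303: a half-wave phase shift.
Ray reflecting at the bottom interface goes from n = 1.303 toward n = 1.0: no phase shift.
Net: one phase inversion between the two reflected rays.
With one net inversion, constructive interference in reflection requires 2 n t cos θ_r = (m + ½) λ.
Snell's law: 1.0 sin 16.3° = 1.303 sin θ_r → sin θ_r = 0.215, cos θ_r = 0.977.
Minimum at m = 0: t = λ / (4 n cos θ_r) = 442 / (4 × 1.303 × 0.977) = 86.8 nm.

86.8 nm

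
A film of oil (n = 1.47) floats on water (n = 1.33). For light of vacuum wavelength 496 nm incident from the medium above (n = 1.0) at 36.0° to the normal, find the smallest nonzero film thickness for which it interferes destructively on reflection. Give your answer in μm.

At the upper boundary (n = 1.0 to n = 1.47) the reflected ray undergoes a half-wave phase shift.
Ray reflecting at the bottom interface goes from n = 1.47 toward n = 1.33: no phase shift.
Net: one phase inversion between the two reflected rays.
So the condition for destructive reflection is 2 n t cos θ_r = m λ.
Snell's law: 1.0 sin 36.0° = 1.47 sin θ_r → sin θ_r = 0.400, cos θ_r = 0.917.
Minimum nonzero at m = 1: t = λ / (2 n cos θ_r) = 496 / (2 × 1.47 × 0.917) = 184 nm.

0.184 μm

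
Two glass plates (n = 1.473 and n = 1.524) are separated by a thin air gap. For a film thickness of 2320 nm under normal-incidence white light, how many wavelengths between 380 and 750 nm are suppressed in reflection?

6

Ray reflecting at the top interface goes from n = 1.473 toward n = 1.0: no phase shift.
Bottom surface (1.0 → 1.524): reflection off a higher-index medium gives a half-wave phase shift.
The two reflections differ by half a wavelength.
So the condition for destructive reflection is 2 n t = m λ.
λ = 2 n t / m = 4640 / m nm.
m=6: 773 nm (IR); m=7: 663 nm (visible); m=8: 580 nm (visible); m=9: 516 nm (visible); m=10: 464 nm (visible); m=11: 422 nm (visible); m=12: 387 nm (visible); m=13: 357 nm (UV).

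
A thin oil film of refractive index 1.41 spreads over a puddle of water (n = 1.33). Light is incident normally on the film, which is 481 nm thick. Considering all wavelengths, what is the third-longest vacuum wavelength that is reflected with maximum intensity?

543 nm

At the upper boundary (n = 1.0 to n = 1.41) the reflected ray undergoes a half-wave phase shift.
Ray reflecting at the bottom interface goes from n = 1.41 toward n = 1.33: no phase shift.
Net: one phase inversion between the two reflected rays.
With one net inversion, constructive interference in reflection requires 2 n t = (m + ½) λ.
λ = 2 n t / (m + ½). The third-longest wavelength is m = 2: λ = 2 × 1.41 × 481 / 2.50 = 543 nm.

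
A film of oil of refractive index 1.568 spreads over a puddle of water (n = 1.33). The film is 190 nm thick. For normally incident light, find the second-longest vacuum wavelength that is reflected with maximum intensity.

Top surface (1.0 → 1.568): reflection off a higher-index medium gives a half-wave phase shift.
Bottom surface (1.568 → 1.33): reflection off a lower-index medium gives no phase shift.
The two reflections differ by half a wavelength.
With one net inversion, constructive interference in reflection requires 2 n t = (m + ½) λ.
λ = 2 n t / (m + ½). The second-longest wavelength is m = 1: λ = 2 × 1.568 × 190 / 1.50 = 397 nm.

397 nm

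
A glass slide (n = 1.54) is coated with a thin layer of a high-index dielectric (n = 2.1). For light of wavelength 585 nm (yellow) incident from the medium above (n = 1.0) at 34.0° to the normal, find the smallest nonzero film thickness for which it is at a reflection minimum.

145 nm

Ray reflecting at the top interface goes from n = 1.0 toward n = 2.1: a half-wave phase shift.
Ray reflecting at the bottom interface goes from n = 2.1 toward n = 1.54: no phase shift.
Net: one phase inversion between the two reflected rays.
With one net inversion, destructive interference in reflection requires 2 n t cos θ_r = m λ.
Snell's law: 1.0 sin 34.0° = 2.1 sin θ_r → sin θ_r = 0.266, cos θ_r = 0.964.
Minimum nonzero at m = 1: t = λ / (2 n cos θ_r) = 585 / (2 × 2.1 × 0.964) = 145 nm.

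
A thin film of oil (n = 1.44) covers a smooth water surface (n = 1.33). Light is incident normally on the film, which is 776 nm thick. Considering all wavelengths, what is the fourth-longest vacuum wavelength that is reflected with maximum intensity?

Ray reflecting at the top interface goes from n = 1.0 toward n = 1.44: a half-wave phase shift.
At the lower boundary (n = 1.44 to n = 1.33) the reflected ray undergoes no phase shift.
Exactly one π shift → a net half-wave offset.
So the condition for constructive reflection is 2 n t = (m + ½) λ.
λ = 2 n t / (m + ½). The fourth-longest wavelength is m = 3: λ = 2 × 1.44 × 776 / 3.50 = 639 nm.

639 nm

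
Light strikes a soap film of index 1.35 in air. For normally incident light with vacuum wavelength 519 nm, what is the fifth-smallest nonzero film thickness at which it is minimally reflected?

961 nm

At the upper boundary (n = 1.0 to n = 1.35) the reflected ray undergoes a half-wave phase shift.
Ray reflecting at the bottom interface goes from n = 1.35 toward n = 1.0: no phase shift.
Exactly one π shift → a net half-wave offset.
For minimum reflection here: 2 n t = m λ.
The fifth-smallest nonzero thickness corresponds to m = 5: t = m λ / (2 n) = 5.00 × 519 / (2 × 1.35) = 961 nm.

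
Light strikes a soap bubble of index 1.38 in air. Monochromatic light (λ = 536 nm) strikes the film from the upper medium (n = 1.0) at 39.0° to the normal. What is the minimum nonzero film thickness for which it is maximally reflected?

109 nm

Top surface (1.0 → 1.38): reflection off a higher-index medium gives a half-wave phase shift.
At the lower boundary (n = 1.38 to n = 1.0) the reflected ray undergoes no phase shift.
Net: one phase inversion between the two reflected rays.
So the condition for constructive reflection is 2 n t cos θ_r = (m + ½) λ.
Snell's law: 1.0 sin 39.0° = 1.38 sin θ_r → sin θ_r = 0.456, cos θ_r = 0.890.
Minimum at m = 0: t = λ / (4 n cos θ_r) = 536 / (4 × 1.38 × 0.890) = 109 nm.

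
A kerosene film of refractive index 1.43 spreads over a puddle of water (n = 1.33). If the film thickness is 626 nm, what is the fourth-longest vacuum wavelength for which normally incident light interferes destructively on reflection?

448 nm

At the upper boundary (n = 1.0 to n = 1.43) the reflected ray undergoes a half-wave phase shift.
Ray reflecting at the bottom interface goes from n = 1.43 toward n = 1.33: no phase shift.
Net: one phase inversion between the two reflected rays.
So the condition for destructive reflection is 2 n t = m λ.
λ = 2 n t / m. The fourth-longest wavelength is m = 4: λ = 2 × 1.43 × 626 / 4.00 = 448 nm.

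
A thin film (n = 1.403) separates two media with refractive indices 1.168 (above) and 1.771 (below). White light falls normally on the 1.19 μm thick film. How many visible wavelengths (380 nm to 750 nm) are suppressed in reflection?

Ray reflecting at the top interface goes from n = 1.168 toward n = 1.403: a half-wave phase shift.
At the lower boundary (n = 1.403 to n = 1.771) the reflected ray undergoes a half-wave phase shift.
Net: no relative phase inversion (both shifts match).
For minimum reflection here: 2 n t = (m + ½) λ.
λ = 2 n t / (m + ½) = 3339 / (m + ½) nm.
m=3: 954 nm (IR); m=4: 742 nm (visible); m=5: 607 nm (visible); m=6: 514 nm (visible); m=7: 445 nm (visible); m=8: 393 nm (visible); m=9: 351 nm (UV).

5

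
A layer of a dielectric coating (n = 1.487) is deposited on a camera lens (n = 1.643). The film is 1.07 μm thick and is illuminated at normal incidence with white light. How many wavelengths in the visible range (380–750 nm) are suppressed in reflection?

4

At the upper boundary (n = 1.0 to n = 1.487) the reflected ray undergoes a half-wave phase shift.
At the lower boundary (n = 1.487 to n = 1.643) the reflected ray undergoes a half-wave phase shift.
Net: no relative phase inversion (both shifts match).
For weak reflection here: 2 n t = (m + ½) λ.
λ = 2 n t / (m + ½) = 3182 / (m + ½) nm.
m=3: 909 nm (IR); m=4: 707 nm (visible); m=5: 579 nm (visible); m=6: 490 nm (visible); m=7: 424 nm (visible); m=8: 374 nm (UV).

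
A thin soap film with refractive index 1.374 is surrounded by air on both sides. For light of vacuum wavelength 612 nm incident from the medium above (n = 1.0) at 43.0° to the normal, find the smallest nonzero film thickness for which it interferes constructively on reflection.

At the upper boundary (n = 1.0 to n = 1.374) the reflected ray undergoes a half-wave phase shift.
At the lower boundary (n = 1.374 to n = 1.0) the reflected ray undergoes no phase shift.
Net: one phase inversion between the two reflected rays.
With one net inversion, constructive interference in reflection requires 2 n t cos θ_r = (m + ½) λ.
Snell's law: 1.0 sin 43.0° = 1.374 sin θ_r → sin θ_r = 0.496, cos θ_r = 0.868.
Minimum at m = 0: t = λ / (4 n cos θ_r) = 612 / (4 × 1.374 × 0.868) = 128 nm.

128 nm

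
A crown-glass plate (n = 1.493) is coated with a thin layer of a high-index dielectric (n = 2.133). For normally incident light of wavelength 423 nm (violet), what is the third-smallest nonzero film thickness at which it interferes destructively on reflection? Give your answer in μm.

0.297 μm

At the upper boundary (n = 1.0 to n = 2.133) the reflected ray undergoes a half-wave phase shift.
Bottom surface (2.133 → 1.493): reflection off a lower-index medium gives no phase shift.
Net: one phase inversion between the two reflected rays.
So the condition for destructive reflection is 2 n t = m λ.
The third-smallest nonzero thickness corresponds to m = 3: t = m λ / (2 n) = 3.00 × 423 / (2 × 2.133) = 297 nm.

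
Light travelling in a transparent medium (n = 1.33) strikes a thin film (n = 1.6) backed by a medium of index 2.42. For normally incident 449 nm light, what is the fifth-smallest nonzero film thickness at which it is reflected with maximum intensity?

702 nm

Top surface (1.33 → 1.6): reflection off a higher-index medium gives a half-wave phase shift.
Ray reflecting at the bottom interface goes from n = 1.6 toward n = 2.42: a half-wave phase shift.
Net: no relative phase inversion (both shifts match).
With no net inversion, constructive interference in reflection requires 2 n t = m λ.
The fifth-smallest nonzero thickness corresponds to m = 5: t = m λ / (2 n) = 5.00 × 449 / (2 × 1.6) = 702 nm.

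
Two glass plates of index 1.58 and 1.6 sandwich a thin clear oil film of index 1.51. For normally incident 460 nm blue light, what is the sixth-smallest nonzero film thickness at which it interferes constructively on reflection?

Top surface (1.58 → 1.51): reflection off a lower-index medium gives no phase shift.
Ray reflecting at the bottom interface goes from n = 1.51 toward n = 1.6: a half-wave phase shift.
Exactly one π shift → a net half-wave offset.
With one net inversion, constructive interference in reflection requires 2 n t = (m + ½) λ.
The sixth-smallest nonzero thickness corresponds to m = 5: t = (m + ½) λ / (2 n) = 5.50 × 460 / (2 × 1.51) = 838 nm.

838 nm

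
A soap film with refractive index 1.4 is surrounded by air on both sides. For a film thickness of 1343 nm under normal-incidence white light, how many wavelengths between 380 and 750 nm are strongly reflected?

5

Ray reflecting at the top interface goes from n = 1.0 toward n = 1.4: a half-wave phase shift.
At the lower boundary (n = 1.4 to n = 1.0) the reflected ray undergoes no phase shift.
The two reflections differ by half a wavelength.
So the condition for constructive reflection is 2 n t = (m + ½) λ.
λ = 2 n t / (m + ½) = 3760 / (m + ½) nm.
m=4: 836 nm (IR); m=5: 684 nm (visible); m=6: 579 nm (visible); m=7: 501 nm (visible); m=8: 442 nm (visible); m=9: 396 nm (visible); m=10: 358 nm (UV).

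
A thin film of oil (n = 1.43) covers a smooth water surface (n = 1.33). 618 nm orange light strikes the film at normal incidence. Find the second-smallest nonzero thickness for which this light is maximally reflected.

Top surface (1.0 → 1.43): reflection off a higher-index medium gives a half-wave phase shift.
At the lower boundary (n = 1.43 to n = 1.33) the reflected ray undergoes no phase shift.
Exactly one π shift → a net half-wave offset.
So the condition for constructive reflection is 2 n t = (m + ½) λ.
The second-smallest nonzero thickness corresponds to m = 1: t = (m + ½) λ / (2 n) = 1.50 × 618 / (2 × 1.43) = 324 nm.

324 nm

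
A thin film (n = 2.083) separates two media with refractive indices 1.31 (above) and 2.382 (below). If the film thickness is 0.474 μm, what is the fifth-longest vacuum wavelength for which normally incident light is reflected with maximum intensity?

At the upper boundary (n = 1.31 to n = 2.083) the reflected ray undergoes a half-wave phase shift.
Bottom surface (2.083 → 2.382): reflection off a higher-index medium gives a half-wave phase shift.
The two reflections carry the same phase change, so no net offset.
With no net inversion, constructive interference in reflection requires 2 n t = m λ.
λ = 2 n t / m. The fifth-longest wavelength is m = 5: λ = 2 × 2.083 × 474 / 5.00 = 395 nm.

395 nm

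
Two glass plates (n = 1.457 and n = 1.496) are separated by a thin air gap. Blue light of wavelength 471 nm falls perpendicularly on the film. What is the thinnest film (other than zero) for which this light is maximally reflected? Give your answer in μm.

0.118 μm

Top surface (1.457 → 1.0): reflection off a lower-index medium gives no phase shift.
Bottom surface (1.0 → 1.496): reflection off a higher-index medium gives a half-wave phase shift.
The two reflections differ by half a wavelength.
For maximum reflection here: 2 n t = (m + ½) λ.
Minimum at m = 0: t = λ / (4 n) = 471 / (4 × 1.0) = 118 nm.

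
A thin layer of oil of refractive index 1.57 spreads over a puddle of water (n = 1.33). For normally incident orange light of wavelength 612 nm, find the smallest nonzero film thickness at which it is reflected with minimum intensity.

195 nm

Top surface (1.0 → 1.57): reflection off a higher-index medium gives a half-wave phase shift.
Bottom surface (1.57 → 1.33): reflection off a lower-index medium gives no phase shift.
Net: one phase inversion between the two reflected rays.
So the condition for destructive reflection is 2 n t = m λ.
Minimum nonzero at m = 1: t = λ / (2 n) = 612 / (2 × 1.57) = 195 nm.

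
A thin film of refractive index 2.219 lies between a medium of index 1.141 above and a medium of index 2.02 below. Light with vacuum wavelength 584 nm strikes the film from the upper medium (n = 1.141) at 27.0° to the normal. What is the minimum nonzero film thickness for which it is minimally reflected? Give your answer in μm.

0.135 μm

At the upper boundary (n = 1.141 to n = 2.219) the reflected ray undergoes a half-wave phase shift.
Ray reflecting at the bottom interface goes from n = 2.219 toward n = 2.02: no phase shift.
Net: one phase inversion between the two reflected rays.
With one net inversion, destructive interference in reflection requires 2 n t cos θ_r = m λ.
Snell's law: 1.141 sin 27.0° = 2.219 sin θ_r → sin θ_r = 0.233, cos θ_r = 0.972.
Minimum nonzero at m = 1: t = λ / (2 n cos θ_r) = 584 / (2 × 2.219 × 0.972) = 135 nm.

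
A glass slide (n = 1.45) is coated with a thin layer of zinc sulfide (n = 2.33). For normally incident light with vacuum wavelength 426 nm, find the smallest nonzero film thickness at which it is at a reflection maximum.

45.7 nm

At the upper boundary (n = 1.0 to n = 2.33) the reflected ray undergoes a half-wave phase shift.
Bottom surface (2.33 → 1.45): reflection off a lower-index medium gives no phase shift.
Exactly one π shift → a net half-wave offset.
For maximum reflection here: 2 n t = (m + ½) λ.
Minimum at m = 0: t = λ / (4 n) = 426 / (4 × 2.33) = 45.7 nm.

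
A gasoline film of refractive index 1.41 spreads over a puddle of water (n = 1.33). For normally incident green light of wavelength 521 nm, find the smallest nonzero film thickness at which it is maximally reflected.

92.4 nm

At the upper boundary (n = 1.0 to n = 1.41) the reflected ray undergoes a half-wave phase shift.
At the lower boundary (n = 1.41 to n = 1.33) the reflected ray undergoes no phase shift.
Exactly one π shift → a net half-wave offset.
For bright reflection here: 2 n t = (m + ½) λ.
Minimum at m = 0: t = λ / (4 n) = 521 / (4 × 1.41) = 92.4 nm.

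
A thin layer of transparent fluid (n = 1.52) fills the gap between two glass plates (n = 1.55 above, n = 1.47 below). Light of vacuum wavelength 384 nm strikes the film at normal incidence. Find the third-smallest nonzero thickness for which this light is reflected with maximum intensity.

379 nm

Ray reflecting at the top interface goes from n = 1.55 toward n = 1.52: no phase shift.
Bottom surface (1.52 → 1.47): reflection off a lower-index medium gives no phase shift.
Net: no relative phase inversion (both shifts match).
For strong reflection here: 2 n t = m λ.
The third-smallest nonzero thickness corresponds to m = 3: t = m λ / (2 n) = 3.00 × 384 / (2 × 1.52) = 379 nm.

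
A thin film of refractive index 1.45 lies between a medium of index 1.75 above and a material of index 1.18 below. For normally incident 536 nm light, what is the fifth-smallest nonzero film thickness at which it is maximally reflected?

924 nm

Ray reflecting at the top interface goes from n = 1.75 toward n = 1.45: no phase shift.
Ray reflecting at the bottom interface goes from n = 1.45 toward n = 1.18: no phase shift.
Net: no relative phase inversion (both shifts match).
For strong reflection here: 2 n t = m λ.
The fifth-smallest nonzero thickness corresponds to m = 5: t = m λ / (2 n) = 5.00 × 536 / (2 × 1.45) = 924 nm.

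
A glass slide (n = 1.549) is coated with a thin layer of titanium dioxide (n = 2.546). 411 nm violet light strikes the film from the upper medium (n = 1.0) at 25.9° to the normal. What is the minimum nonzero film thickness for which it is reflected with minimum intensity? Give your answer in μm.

0.0819 μm

At the upper boundary (n = 1.0 to n = 2.546) the reflected ray undergoes a half-wave phase shift.
Ray reflecting at the bottom interface goes from n = 2.546 toward n = 1.549: no phase shift.
Net: one phase inversion between the two reflected rays.
With one net inversion, destructive interference in reflection requires 2 n t cos θ_r = m λ.
Snell's law: 1.0 sin 25.9° = 2.546 sin θ_r → sin θ_r = 0.172, cos θ_r = 0.985.
Minimum nonzero at m = 1: t = λ / (2 n cos θ_r) = 411 / (2 × 2.546 × 0.985) = 81.9 nm.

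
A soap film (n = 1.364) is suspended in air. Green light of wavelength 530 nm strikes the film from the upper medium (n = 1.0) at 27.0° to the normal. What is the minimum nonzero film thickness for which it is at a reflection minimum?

Ray reflecting at the top interface goes from n = 1.0 toward n = 1.364: a half-wave phase shift.
Bottom surface (1.364 → 1.0): reflection off a lower-index medium gives no phase shift.
Exactly one π shift → a net half-wave offset.
So the condition for destructive reflection is 2 n t cos θ_r = m λ.
Snell's law: 1.0 sin 27.0° = 1.364 sin θ_r → sin θ_r = 0.333, cos θ_r = 0.943.
Minimum nonzero at m = 1: t = λ / (2 n cos θ_r) = 530 / (2 × 1.364 × 0.943) = 206 nm.

206 nm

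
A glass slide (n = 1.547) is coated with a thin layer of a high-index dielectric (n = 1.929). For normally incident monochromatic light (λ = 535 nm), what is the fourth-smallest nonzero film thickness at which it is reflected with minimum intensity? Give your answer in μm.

0.555 μm

At the upper boundary (n = 1.0 to n = 1.929) the reflected ray undergoes a half-wave phase shift.
Ray reflecting at the bottom interface goes from n = 1.929 toward n = 1.547: no phase shift.
The two reflections differ by half a wavelength.
So the condition for destructive reflection is 2 n t = m λ.
The fourth-smallest nonzero thickness corresponds to m = 4: t = m λ / (2 n) = 4.00 × 535 / (2 × 1.929) = 555 nm.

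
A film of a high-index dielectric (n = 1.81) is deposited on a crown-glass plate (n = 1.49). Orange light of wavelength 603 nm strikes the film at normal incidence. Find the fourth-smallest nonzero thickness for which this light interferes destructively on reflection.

At the upper boundary (n = 1.0 to n = 1.81) the reflected ray undergoes a half-wave phase shift.
At the lower boundary (n = 1.81 to n = 1.49) the reflected ray undergoes no phase shift.
The two reflections differ by half a wavelength.
For weak reflection here: 2 n t = m λ.
The fourth-smallest nonzero thickness corresponds to m = 4: t = m λ / (2 n) = 4.00 × 603 / (2 × 1.81) = 666 nm.

666 nm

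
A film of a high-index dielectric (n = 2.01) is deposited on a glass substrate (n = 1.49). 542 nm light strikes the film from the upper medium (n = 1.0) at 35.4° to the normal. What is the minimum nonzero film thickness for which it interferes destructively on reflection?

141 nm

Ray reflecting at the top interface goes from n = 1.0 toward n = 2.01: a half-wave phase shift.
Ray reflecting at the bottom interface goes from n = 2.01 toward n = 1.49: no phase shift.
Exactly one π shift → a net half-wave offset.
So the condition for destructive reflection is 2 n t cos θ_r = m λ.
Snell's law: 1.0 sin 35.4° = 2.01 sin θ_r → sin θ_r = 0.288, cos θ_r = 0.958.
Minimum nonzero at m = 1: t = λ / (2 n cos θ_r) = 542 / (2 × 2.01 × 0.958) = 141 nm.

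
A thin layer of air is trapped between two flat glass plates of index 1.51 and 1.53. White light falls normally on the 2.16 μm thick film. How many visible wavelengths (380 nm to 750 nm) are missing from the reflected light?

Ray reflecting at the top interface goes from n = 1.51 toward n = 1.0: no phase shift.
At the lower boundary (n = 1.0 to n = 1.53) the reflected ray undergoes a half-wave phase shift.
The two reflections differ by half a wavelength.
So the condition for destructive reflection is 2 n t = m λ.
λ = 2 n t / m = 4320 / m nm.
m=5: 864 nm (IR); m=6: 720 nm (visible); m=7: 617 nm (visible); m=8: 540 nm (visible); m=9: 480 nm (visible); m=10: 432 nm (visible); m=11: 393 nm (visible); m=12: 360 nm (UV).

6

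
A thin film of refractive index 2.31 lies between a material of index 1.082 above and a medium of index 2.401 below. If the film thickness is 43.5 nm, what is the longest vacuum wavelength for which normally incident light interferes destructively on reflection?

At the upper boundary (n = 1.082 to n = 2.31) the reflected ray undergoes a half-wave phase shift.
Bottom surface (2.31 → 2.401): reflection off a higher-index medium gives a half-wave phase shift.
Net: no relative phase inversion (both shifts match).
For weak reflection here: 2 n t = (m + ½) λ.
λ = 2 n t / (m + ½). The longest wavelength is m = 0: λ = 2 × 2.31 × 43.5 / 0.500 = 402 nm.

402 nm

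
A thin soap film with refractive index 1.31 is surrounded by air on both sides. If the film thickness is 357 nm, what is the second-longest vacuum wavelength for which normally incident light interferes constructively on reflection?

624 nm

Ray reflecting at the top interface goes from n = 1.0 toward n = 1.31: a half-wave phase shift.
At the lower boundary (n = 1.31 to n = 1.0) the reflected ray undergoes no phase shift.
The two reflections differ by half a wavelength.
With one net inversion, constructive interference in reflection requires 2 n t = (m + ½) λ.
λ = 2 n t / (m + ½). The second-longest wavelength is m = 1: λ = 2 × 1.31 × 357 / 1.50 = 624 nm.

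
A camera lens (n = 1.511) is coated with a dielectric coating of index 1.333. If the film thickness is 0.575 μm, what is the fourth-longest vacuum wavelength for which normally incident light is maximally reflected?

383 nm

Top surface (1.0 → 1.333): reflection off a higher-index medium gives a half-wave phase shift.
Bottom surface (1.333 → 1.511): reflection off a higher-index medium gives a half-wave phase shift.
Zero or two π shifts → no net half-wave offset.
So the condition for constructive reflection is 2 n t = m λ.
λ = 2 n t / m. The fourth-longest wavelength is m = 4: λ = 2 × 1.333 × 575 / 4.00 = 383 nm.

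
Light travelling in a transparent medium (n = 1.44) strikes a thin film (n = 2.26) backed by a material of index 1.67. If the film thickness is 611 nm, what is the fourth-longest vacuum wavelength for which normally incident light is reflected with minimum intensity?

690 nm

At the upper boundary (n = 1.44 to n = 2.26) the reflected ray undergoes a half-wave phase shift.
Ray reflecting at the bottom interface goes from n = 2.26 toward n = 1.67: no phase shift.
The two reflections differ by half a wavelength.
For dark reflection here: 2 n t = m λ.
λ = 2 n t / m. The fourth-longest wavelength is m = 4: λ = 2 × 2.26 × 611 / 4.00 = 690 nm.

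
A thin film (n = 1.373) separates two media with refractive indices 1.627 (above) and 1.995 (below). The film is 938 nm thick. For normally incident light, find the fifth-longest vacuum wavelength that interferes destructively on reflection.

Top surface (1.627 → 1.373): reflection off a lower-index medium gives no phase shift.
Ray reflecting at the bottom interface goes from n = 1.373 toward n = 1.995: a half-wave phase shift.
Net: one phase inversion between the two reflected rays.
For dark reflection here: 2 n t = m λ.
λ = 2 n t / m. The fifth-longest wavelength is m = 5: λ = 2 × 1.373 × 938 / 5.00 = 515 nm.

515 nm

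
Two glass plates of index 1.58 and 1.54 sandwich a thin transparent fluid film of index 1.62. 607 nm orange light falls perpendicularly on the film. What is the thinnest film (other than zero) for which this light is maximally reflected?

93.7 nm

Ray reflecting at the top interface goes from n = 1.58 toward n = 1.62: a half-wave phase shift.
Ray reflecting at the bottom interface goes from n = 1.62 toward n = 1.54: no phase shift.
Net: one phase inversion between the two reflected rays.
So the condition for constructive reflection is 2 n t = (m + ½) λ.
Minimum at m = 0: t = λ / (4 n) = 607 / (4 × 1.62) = 93.7 nm.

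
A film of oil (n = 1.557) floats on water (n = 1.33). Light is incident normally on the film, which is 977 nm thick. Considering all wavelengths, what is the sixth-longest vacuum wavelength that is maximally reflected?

553 nm

Ray reflecting at the top interface goes from n = 1.0 toward n = 1.557: a half-wave phase shift.
Ray reflecting at the bottom interface goes from n = 1.557 toward n = 1.33: no phase shift.
Exactly one π shift → a net half-wave offset.
With one net inversion, constructive interference in reflection requires 2 n t = (m + ½) λ.
λ = 2 n t / (m + ½). The sixth-longest wavelength is m = 5: λ = 2 × 1.557 × 977 / 5.50 = 553 nm.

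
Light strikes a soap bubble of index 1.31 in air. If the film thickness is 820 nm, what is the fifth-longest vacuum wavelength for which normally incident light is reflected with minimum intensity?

430 nm

At the upper boundary (n = 1.0 to n = 1.31) the reflected ray undergoes a half-wave phase shift.
Bottom surface (1.31 → 1.0): reflection off a lower-index medium gives no phase shift.
The two reflections differ by half a wavelength.
So the condition for destructive reflection is 2 n t = m λ.
λ = 2 n t / m. The fifth-longest wavelength is m = 5: λ = 2 × 1.31 × 820 / 5.00 = 430 nm.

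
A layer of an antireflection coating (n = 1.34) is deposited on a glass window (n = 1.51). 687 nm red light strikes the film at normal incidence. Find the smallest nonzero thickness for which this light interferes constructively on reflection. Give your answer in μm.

Ray reflecting at the top interface goes from n = 1.0 toward n = 1.34: a half-wave phase shift.
Ray reflecting at the bottom interface goes from n = 1.34 toward n = 1.51: a half-wave phase shift.
Zero or two π shifts → no net half-wave offset.
For strong reflection here: 2 n t = m λ.
The smallest nonzero thickness corresponds to m = 1: t = m λ / (2 n) = 1.00 × 687 / (2 × 1.34) = 256 nm.

0.256 μm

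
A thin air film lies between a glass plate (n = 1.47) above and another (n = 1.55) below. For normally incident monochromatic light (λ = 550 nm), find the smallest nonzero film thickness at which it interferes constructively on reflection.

Ray reflecting at the top interface goes from n = 1.47 toward n = 1.0: no phase shift.
At the lower boundary (n = 1.0 to n = 1.55) the reflected ray undergoes a half-wave phase shift.
Net: one phase inversion between the two reflected rays.
For maximum reflection here: 2 n t = (m + ½) λ.
Minimum at m = 0: t = λ / (4 n) = 550 / (4 × 1.0) = 138 nm.

138 nm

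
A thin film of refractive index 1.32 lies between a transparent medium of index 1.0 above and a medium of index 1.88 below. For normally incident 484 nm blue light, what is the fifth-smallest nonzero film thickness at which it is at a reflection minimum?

At the upper boundary (n = 1.0 to n = 1.32) the reflected ray undergoes a half-wave phase shift.
Ray reflecting at the bottom interface goes from n = 1.32 toward n = 1.88: a half-wave phase shift.
The two reflections carry the same phase change, so no net offset.
With no net inversion, destructive interference in reflection requires 2 n t = (m + ½) λ.
The fifth-smallest nonzero thickness corresponds to m = 4: t = (m + ½) λ / (2 n) = 4.50 × 484 / (2 × 1.32) = 825 nm.

825 nm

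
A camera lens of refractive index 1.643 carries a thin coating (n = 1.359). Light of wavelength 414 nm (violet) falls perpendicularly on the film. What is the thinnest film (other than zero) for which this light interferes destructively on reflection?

76.2 nm

At the upper boundary (n = 1.0 to n = 1.359) the reflected ray undergoes a half-wave phase shift.
Bottom surface (1.359 → 1.643): reflection off a higher-index medium gives a half-wave phase shift.
Net: no relative phase inversion (both shifts match).
So the condition for destructive reflection is 2 n t = (m + ½) λ.
Minimum at m = 0: t = λ / (4 n) = 414 / (4 × 1.359) = 76.2 nm.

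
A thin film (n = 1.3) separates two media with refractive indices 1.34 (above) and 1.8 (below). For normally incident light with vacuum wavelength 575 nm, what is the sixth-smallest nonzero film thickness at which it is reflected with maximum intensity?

1216 nm

At the upper boundary (n = 1.34 to n = 1.3) the reflected ray undergoes no phase shift.
Bottom surface (1.3 → 1.8): reflection off a higher-index medium gives a half-wave phase shift.
Exactly one π shift → a net half-wave offset.
With one net inversion, constructive interference in reflection requires 2 n t = (m + ½) λ.
The sixth-smallest nonzero thickness corresponds to m = 5: t = (m + ½) λ / (2 n) = 5.50 × 575 / (2 × 1.3) = 1216 nm.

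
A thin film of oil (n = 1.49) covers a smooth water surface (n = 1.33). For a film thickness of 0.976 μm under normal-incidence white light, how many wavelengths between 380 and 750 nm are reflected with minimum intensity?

At the upper boundary (n = 1.0 to n = 1.49) the reflected ray undergoes a half-wave phase shift.
At the lower boundary (n = 1.49 to n = 1.33) the reflected ray undergoes no phase shift.
Exactly one π shift → a net half-wave offset.
With one net inversion, destructive interference in reflection requires 2 n t = m λ.
λ = 2 n t / m = 2908 / m nm.
m=3: 969 nm (IR); m=4: 727 nm (visible); m=5: 582 nm (visible); m=6: 485 nm (visible); m=7: 415 nm (visible); m=8: 364 nm (UV).

4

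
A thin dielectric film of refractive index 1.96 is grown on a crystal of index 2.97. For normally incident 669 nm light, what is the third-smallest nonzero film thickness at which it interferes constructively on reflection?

Ray reflecting at the top interface goes from n = 1.0 toward n = 1.96: a half-wave phase shift.
Ray reflecting at the bottom interface goes from n = 1.96 toward n = 2.97: a half-wave phase shift.
The two reflections carry the same phase change, so no net offset.
For maximum reflection here: 2 n t = m λ.
The third-smallest nonzero thickness corresponds to m = 3: t = m λ / (2 n) = 3.00 × 669 / (2 × 1.96) = 512 nm.

512 nm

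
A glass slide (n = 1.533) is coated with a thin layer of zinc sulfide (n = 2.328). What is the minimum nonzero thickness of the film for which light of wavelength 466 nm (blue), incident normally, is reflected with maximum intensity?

50.0 nm

At the upper boundary (n = 1.0 to n = 2.328) the reflected ray undergoes a half-wave phase shift.
Ray reflecting at the bottom interface goes from n = 2.328 toward n = 1.533: no phase shift.
Net: one phase inversion between the two reflected rays.
For bright reflection here: 2 n t = (m + ½) λ.
Minimum at m = 0: t = λ / (4 n) = 466 / (4 × 2.328) = 50.0 nm.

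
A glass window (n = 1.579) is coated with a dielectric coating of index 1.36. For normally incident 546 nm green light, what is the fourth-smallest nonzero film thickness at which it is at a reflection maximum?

Top surface (1.0 → 1.36): reflection off a higher-index medium gives a half-wave phase shift.
At the lower boundary (n = 1.36 to n = 1.579) the reflected ray undergoes a half-wave phase shift.
The two reflections carry the same phase change, so no net offset.
So the condition for constructive reflection is 2 n t = m λ.
The fourth-smallest nonzero thickness corresponds to m = 4: t = m λ / (2 n) = 4.00 × 546 / (2 × 1.36) = 803 nm.

803 nm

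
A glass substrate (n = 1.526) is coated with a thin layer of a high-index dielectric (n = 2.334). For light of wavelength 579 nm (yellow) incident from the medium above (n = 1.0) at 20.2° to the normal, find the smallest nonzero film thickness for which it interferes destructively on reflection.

125 nm

Top surface (1.0 → 2.334): reflection off a higher-index medium gives a half-wave phase shift.
Ray reflecting at the bottom interface goes from n = 2.334 toward n = 1.526: no phase shift.
Net: one phase inversion between the two reflected rays.
So the condition for destructive reflection is 2 n t cos θ_r = m λ.
Snell's law: 1.0 sin 20.2° = 2.334 sin θ_r → sin θ_r = 0.148, cos θ_r = 0.989.
Minimum nonzero at m = 1: t = λ / (2 n cos θ_r) = 579 / (2 × 2.334 × 0.989) = 125 nm.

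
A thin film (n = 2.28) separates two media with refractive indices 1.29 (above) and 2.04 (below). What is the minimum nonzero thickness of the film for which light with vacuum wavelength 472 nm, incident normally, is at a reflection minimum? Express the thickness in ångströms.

1035 Å

Top surface (1.29 → 2.28): reflection off a higher-index medium gives a half-wave phase shift.
Bottom surface (2.28 → 2.04): reflection off a lower-index medium gives no phase shift.
Net: one phase inversion between the two reflected rays.
For minimum reflection here: 2 n t = m λ.
Minimum nonzero at m = 1: t = λ / (2 n) = 472 / (2 × 2.28) = 104 nm.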